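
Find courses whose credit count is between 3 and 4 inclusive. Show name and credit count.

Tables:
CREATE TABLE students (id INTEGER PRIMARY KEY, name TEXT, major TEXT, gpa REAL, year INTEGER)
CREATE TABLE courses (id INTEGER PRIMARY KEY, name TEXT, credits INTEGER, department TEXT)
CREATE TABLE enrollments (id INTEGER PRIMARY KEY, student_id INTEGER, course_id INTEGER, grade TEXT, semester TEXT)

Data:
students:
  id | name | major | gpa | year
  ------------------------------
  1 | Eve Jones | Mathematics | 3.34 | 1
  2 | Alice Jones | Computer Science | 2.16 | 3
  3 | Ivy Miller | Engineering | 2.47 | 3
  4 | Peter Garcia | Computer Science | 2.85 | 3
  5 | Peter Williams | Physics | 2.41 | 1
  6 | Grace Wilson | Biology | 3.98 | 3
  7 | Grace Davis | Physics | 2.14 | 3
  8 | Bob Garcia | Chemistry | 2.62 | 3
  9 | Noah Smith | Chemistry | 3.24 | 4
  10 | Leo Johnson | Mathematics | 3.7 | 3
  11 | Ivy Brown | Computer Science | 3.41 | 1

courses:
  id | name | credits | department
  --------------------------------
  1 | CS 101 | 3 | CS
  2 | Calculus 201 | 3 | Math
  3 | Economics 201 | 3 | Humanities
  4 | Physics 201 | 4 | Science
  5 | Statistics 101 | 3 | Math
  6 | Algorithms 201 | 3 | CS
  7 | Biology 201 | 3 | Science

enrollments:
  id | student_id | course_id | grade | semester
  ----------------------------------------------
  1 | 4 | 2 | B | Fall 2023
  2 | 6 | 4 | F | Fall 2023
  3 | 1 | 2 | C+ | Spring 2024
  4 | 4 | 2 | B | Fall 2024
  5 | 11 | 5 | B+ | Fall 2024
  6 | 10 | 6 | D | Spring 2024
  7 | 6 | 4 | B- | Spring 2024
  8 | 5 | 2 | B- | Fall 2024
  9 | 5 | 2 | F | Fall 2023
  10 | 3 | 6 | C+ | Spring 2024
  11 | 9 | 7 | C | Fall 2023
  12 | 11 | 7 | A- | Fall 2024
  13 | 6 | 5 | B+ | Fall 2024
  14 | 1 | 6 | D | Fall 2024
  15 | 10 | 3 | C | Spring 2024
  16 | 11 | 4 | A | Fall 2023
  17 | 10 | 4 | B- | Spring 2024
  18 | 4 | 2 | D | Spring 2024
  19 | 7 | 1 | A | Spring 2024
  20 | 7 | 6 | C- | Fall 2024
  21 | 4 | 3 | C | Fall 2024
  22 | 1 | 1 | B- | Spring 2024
SELECT name, credits FROM courses WHERE credits BETWEEN 3 AND 4

Execution result:
name | credits
CS 101 | 3
Calculus 201 | 3
Economics 201 | 3
Physics 201 | 4
Statistics 101 | 3
Algorithms 201 | 3
Biology 201 | 3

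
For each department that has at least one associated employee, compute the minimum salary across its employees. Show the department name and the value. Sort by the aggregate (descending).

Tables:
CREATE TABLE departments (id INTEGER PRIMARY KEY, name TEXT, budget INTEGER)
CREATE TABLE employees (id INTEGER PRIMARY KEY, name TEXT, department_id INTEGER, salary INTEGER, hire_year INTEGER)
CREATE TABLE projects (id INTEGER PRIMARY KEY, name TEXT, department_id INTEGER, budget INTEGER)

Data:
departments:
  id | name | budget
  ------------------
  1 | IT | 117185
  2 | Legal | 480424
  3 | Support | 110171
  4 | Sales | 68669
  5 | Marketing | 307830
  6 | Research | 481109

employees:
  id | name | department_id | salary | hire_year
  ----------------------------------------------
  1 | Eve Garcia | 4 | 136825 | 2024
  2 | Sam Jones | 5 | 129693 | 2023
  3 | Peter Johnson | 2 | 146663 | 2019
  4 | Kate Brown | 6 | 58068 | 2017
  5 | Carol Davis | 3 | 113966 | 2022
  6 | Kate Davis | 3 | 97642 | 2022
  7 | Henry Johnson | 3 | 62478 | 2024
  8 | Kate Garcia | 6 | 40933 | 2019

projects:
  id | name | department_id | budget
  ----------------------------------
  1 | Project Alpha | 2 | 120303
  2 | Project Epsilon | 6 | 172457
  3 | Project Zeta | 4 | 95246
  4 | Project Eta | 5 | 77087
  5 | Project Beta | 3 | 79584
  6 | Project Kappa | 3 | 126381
SELECT p.name, MIN(c.salary) AS min_salary FROM employees c JOIN departments p ON c.department_id = p.id GROUP BY p.id, p.name ORDER BY min_salary DESC

Execution result:
name | min_salary
Legal | 146663
Sales | 136825
Marketing | 129693
Support | 62478
Research | 40933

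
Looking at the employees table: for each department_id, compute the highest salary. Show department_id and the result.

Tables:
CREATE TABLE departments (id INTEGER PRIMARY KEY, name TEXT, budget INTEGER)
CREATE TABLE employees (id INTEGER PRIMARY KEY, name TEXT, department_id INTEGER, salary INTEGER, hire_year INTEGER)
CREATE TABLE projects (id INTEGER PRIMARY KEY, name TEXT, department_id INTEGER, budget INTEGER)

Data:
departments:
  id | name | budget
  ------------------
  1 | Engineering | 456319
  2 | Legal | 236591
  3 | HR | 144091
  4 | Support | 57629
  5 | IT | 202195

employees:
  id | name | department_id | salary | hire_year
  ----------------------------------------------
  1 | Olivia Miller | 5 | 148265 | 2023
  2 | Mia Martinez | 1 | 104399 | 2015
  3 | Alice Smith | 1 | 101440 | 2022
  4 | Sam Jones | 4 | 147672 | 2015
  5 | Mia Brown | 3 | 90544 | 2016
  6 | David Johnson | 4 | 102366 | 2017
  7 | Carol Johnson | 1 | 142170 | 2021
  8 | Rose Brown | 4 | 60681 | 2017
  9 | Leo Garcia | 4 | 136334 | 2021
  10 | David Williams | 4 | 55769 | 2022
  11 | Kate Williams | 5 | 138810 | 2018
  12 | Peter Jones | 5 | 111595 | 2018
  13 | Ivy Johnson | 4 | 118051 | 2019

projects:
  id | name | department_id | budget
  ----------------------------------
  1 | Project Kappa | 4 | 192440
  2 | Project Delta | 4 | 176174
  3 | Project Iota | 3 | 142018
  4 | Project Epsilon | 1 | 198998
SELECT department_id, MAX(salary) AS max_salary FROM employees GROUP BY department_id

Execution result:
department_id | max_salary
1 | 142170
3 | 90544
4 | 147672
5 | 148265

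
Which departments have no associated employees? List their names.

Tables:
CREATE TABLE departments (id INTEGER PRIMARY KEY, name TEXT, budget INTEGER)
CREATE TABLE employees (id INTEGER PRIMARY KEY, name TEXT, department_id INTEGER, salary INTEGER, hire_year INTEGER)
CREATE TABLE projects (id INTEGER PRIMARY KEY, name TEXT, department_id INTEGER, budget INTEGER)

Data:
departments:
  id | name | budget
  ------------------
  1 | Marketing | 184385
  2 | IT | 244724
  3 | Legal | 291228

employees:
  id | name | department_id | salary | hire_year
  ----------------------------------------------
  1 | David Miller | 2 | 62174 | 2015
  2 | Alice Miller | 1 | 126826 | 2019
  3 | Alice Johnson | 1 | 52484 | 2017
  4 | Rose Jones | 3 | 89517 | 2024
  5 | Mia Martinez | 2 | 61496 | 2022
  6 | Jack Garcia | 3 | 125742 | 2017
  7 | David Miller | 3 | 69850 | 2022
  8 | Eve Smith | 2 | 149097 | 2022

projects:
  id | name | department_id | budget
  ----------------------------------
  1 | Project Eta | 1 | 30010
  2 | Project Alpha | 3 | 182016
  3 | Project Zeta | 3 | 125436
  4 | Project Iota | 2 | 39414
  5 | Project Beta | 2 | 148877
SELECT p.name FROM departments p LEFT JOIN employees c ON c.department_id = p.id WHERE c.id IS NULL

Execution result:
(no rows)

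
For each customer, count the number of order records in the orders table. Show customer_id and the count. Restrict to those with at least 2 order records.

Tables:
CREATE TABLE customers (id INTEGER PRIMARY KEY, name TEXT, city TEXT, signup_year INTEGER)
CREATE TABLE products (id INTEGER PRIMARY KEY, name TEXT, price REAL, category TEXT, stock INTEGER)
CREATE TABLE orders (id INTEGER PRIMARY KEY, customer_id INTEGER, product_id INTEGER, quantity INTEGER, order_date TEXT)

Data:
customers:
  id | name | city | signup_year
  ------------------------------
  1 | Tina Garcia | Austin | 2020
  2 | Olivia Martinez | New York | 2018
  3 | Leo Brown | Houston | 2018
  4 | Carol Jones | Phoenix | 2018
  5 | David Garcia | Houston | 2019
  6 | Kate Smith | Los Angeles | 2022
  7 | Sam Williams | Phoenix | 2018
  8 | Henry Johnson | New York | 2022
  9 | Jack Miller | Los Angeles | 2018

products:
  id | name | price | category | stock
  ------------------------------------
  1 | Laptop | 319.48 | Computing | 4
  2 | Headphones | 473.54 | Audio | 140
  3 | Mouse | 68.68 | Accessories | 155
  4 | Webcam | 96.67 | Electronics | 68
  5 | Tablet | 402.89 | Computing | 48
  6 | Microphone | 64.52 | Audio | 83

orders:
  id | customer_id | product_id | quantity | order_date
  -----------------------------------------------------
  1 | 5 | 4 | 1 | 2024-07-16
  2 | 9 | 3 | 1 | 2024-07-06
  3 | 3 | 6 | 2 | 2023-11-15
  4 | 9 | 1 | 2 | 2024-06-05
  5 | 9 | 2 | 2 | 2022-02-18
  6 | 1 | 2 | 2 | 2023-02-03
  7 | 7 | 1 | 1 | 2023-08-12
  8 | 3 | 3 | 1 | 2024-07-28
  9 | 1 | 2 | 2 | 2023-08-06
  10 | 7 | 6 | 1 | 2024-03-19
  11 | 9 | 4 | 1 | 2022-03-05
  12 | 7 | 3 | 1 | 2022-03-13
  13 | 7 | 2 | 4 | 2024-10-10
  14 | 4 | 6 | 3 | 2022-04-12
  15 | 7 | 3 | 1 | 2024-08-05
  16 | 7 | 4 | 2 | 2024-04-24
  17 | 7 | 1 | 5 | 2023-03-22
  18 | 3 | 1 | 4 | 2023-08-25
SELECT customer_id, COUNT(*) AS order_count FROM orders GROUP BY customer_id HAVING COUNT(*) >= 2

Execution result:
customer_id | order_count
1 | 2
3 | 3
7 | 7
9 | 4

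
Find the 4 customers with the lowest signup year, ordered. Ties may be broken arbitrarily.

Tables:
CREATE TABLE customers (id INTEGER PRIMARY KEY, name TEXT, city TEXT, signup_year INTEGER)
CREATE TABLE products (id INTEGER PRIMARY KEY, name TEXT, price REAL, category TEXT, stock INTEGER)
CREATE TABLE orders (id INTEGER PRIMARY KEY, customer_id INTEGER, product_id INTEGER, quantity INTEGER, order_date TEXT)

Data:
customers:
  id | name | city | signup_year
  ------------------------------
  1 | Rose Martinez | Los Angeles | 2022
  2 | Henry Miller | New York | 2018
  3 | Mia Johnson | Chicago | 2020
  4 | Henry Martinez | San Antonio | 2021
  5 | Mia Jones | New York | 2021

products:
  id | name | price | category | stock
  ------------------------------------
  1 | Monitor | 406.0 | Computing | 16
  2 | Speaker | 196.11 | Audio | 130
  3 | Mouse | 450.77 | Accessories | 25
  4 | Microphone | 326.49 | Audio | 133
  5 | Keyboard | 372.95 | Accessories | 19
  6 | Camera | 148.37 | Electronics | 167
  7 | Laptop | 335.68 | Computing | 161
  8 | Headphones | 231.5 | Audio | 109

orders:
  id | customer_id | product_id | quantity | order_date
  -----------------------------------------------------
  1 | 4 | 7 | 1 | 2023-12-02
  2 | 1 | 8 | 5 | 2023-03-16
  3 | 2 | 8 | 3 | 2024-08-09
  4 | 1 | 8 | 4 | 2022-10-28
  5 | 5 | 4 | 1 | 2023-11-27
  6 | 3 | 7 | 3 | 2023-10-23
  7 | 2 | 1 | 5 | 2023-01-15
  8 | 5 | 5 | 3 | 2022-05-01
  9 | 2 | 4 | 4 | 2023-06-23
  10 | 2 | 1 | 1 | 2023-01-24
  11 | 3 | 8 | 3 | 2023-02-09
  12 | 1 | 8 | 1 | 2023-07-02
SELECT name, signup_year FROM customers ORDER BY signup_year ASC LIMIT 4

Execution result:
name | signup_year
Henry Miller | 2018
Mia Johnson | 2020
Henry Martinez | 2021
Mia Jones | 2021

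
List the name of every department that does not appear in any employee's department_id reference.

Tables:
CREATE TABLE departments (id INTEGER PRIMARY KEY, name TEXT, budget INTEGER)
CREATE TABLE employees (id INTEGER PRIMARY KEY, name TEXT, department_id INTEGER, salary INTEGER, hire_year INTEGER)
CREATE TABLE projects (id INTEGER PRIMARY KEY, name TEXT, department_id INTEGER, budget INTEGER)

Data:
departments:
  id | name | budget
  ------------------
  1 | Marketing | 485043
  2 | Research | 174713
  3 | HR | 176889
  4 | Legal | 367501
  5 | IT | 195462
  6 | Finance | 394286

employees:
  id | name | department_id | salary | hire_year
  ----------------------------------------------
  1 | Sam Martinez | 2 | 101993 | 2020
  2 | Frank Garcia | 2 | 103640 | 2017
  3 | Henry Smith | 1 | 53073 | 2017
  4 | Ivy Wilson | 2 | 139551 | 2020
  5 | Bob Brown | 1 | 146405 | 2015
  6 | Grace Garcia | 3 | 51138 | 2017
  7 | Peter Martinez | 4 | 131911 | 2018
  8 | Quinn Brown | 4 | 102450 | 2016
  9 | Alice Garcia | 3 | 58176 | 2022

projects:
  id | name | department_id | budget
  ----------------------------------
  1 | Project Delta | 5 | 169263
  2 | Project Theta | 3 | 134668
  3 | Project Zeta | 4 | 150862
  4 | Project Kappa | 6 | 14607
SELECT p.name FROM departments p LEFT JOIN employees c ON c.department_id = p.id WHERE c.id IS NULL

Execution result:
name
IT
Finance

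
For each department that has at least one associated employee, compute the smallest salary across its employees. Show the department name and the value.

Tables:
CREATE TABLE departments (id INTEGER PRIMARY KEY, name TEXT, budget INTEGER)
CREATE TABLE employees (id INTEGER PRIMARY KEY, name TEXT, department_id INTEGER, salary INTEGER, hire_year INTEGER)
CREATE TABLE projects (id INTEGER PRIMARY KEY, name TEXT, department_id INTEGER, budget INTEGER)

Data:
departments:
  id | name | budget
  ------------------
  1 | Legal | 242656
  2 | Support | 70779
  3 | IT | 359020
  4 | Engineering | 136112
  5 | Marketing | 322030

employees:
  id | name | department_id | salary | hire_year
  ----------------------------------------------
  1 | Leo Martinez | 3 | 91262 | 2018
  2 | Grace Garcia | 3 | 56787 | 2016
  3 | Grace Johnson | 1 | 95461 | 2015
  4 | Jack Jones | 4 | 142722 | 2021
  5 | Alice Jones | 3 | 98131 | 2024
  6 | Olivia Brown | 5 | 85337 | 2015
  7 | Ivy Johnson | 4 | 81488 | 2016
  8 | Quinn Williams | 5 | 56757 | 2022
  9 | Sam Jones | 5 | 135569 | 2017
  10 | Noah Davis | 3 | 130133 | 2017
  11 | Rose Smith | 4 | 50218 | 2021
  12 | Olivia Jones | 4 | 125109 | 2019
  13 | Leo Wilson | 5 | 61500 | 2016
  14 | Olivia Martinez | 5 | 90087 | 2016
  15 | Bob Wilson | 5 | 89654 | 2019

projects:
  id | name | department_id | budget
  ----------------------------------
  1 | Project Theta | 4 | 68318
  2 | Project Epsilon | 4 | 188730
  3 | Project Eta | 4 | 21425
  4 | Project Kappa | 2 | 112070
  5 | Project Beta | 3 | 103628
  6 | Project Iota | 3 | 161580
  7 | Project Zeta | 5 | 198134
SELECT p.name, MIN(c.salary) AS min_salary FROM employees c JOIN departments p ON c.department_id = p.id GROUP BY p.id, p.name

Execution result:
name | min_salary
Legal | 95461
IT | 56787
Engineering | 50218
Marketing | 56757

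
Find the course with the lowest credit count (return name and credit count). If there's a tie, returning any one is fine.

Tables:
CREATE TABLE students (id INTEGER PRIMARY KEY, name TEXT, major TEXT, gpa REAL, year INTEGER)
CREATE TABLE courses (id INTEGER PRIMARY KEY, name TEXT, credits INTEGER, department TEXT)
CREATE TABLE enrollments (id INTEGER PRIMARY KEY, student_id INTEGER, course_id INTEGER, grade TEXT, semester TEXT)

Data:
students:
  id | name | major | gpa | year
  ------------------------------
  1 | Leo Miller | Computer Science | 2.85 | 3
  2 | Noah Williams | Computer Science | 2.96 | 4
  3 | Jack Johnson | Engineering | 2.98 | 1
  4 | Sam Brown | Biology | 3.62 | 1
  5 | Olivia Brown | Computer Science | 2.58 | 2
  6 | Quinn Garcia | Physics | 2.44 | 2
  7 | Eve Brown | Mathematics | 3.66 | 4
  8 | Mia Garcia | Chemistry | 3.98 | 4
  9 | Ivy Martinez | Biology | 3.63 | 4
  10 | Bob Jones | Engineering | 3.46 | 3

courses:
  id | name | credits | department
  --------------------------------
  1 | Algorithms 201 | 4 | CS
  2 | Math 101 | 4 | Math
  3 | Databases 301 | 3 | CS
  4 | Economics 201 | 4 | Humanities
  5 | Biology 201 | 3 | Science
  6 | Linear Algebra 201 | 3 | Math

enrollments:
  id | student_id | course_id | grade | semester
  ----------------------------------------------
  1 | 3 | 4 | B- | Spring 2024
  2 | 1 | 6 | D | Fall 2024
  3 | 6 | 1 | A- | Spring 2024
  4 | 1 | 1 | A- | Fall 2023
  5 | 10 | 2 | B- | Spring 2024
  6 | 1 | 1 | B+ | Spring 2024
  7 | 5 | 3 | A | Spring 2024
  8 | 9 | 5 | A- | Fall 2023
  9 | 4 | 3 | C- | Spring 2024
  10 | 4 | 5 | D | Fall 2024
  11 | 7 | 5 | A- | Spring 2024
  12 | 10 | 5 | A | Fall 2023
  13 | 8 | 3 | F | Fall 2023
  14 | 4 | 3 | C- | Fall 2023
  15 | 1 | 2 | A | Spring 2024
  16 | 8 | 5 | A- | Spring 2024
SELECT name, credits FROM courses ORDER BY credits ASC LIMIT 1

Execution result:
name | credits
Databases 301 | 3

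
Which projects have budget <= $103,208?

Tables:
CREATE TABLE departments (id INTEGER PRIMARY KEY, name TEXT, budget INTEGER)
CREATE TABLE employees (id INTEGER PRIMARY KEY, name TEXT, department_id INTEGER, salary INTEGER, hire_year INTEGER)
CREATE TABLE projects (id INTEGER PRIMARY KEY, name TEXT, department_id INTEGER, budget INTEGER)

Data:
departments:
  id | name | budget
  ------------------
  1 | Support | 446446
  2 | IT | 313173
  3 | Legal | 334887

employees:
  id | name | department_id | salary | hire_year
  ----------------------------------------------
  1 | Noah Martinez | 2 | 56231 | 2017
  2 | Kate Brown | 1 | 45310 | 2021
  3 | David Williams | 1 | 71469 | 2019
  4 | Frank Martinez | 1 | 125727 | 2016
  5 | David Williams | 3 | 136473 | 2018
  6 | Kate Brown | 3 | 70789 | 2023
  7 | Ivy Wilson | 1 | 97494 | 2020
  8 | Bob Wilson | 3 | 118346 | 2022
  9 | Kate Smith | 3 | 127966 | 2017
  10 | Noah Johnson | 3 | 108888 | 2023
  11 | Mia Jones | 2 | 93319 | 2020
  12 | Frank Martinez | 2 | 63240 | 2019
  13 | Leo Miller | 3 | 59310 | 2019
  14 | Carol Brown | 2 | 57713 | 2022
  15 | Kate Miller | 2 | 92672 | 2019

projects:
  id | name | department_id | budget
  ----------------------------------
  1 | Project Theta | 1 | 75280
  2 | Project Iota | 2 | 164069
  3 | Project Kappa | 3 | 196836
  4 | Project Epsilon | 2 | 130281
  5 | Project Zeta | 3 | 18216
SELECT name, budget FROM projects WHERE budget <= 103208

Execution result:
name | budget
Project Theta | 75280
Project Zeta | 18216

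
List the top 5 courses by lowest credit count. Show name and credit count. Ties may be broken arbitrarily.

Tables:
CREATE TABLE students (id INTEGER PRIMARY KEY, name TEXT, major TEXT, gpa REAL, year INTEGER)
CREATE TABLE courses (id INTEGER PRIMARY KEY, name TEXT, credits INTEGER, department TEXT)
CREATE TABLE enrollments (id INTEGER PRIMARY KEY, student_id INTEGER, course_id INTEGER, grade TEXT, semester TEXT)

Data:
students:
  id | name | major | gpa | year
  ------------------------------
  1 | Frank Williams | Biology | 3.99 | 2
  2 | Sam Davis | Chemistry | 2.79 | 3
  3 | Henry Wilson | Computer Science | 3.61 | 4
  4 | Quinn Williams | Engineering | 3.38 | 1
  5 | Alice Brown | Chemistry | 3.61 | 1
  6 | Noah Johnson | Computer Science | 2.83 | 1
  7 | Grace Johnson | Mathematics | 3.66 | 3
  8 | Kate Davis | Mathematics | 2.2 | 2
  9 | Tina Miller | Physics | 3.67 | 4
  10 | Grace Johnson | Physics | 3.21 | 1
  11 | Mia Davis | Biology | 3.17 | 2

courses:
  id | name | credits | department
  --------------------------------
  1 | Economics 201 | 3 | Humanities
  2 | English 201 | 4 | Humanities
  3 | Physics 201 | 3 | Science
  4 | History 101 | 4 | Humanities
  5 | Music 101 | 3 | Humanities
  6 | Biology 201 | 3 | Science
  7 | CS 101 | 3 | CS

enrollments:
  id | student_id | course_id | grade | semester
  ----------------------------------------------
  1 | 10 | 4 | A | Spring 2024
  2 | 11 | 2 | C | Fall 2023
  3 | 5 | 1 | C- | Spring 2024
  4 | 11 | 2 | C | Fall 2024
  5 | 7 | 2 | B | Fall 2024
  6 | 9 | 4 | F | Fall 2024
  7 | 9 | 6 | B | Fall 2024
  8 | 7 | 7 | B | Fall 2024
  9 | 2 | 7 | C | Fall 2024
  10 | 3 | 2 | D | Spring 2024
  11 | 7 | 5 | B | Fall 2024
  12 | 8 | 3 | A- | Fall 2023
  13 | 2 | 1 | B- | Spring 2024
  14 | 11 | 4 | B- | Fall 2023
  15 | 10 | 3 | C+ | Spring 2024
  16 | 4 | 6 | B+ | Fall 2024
SELECT name, credits FROM courses ORDER BY credits ASC LIMIT 5

Execution result:
name | credits
Economics 201 | 3
Physics 201 | 3
Music 101 | 3
Biology 201 | 3
CS 101 | 3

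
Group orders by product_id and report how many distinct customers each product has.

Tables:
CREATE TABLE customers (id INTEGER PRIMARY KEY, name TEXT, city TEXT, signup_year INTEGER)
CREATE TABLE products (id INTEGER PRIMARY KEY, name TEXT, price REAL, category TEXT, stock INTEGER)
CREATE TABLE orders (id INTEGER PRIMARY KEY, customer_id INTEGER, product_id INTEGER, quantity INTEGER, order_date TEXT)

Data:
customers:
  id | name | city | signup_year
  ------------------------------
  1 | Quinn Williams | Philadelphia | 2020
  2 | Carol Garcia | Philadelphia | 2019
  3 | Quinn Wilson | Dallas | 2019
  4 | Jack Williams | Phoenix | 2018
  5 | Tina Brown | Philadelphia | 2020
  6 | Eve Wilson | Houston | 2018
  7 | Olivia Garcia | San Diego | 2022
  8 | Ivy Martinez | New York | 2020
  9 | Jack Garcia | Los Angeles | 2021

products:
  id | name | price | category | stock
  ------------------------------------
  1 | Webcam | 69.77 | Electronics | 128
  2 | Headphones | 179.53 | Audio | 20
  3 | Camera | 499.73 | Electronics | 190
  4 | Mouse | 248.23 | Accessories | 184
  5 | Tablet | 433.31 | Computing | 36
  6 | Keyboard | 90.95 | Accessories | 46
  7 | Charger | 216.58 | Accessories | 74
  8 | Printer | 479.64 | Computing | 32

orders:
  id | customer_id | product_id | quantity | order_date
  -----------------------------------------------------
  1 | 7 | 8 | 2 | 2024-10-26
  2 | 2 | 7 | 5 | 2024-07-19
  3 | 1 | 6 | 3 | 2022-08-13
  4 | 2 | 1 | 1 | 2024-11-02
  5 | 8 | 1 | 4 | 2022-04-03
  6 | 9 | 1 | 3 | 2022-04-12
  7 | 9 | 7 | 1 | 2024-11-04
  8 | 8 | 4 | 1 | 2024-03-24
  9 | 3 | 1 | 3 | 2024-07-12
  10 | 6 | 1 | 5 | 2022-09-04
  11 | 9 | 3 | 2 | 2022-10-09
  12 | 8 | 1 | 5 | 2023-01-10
SELECT product_id, COUNT(DISTINCT customer_id) AS distinct_customer_count FROM orders GROUP BY product_id

Execution result:
product_id | distinct_customer_count
1 | 5
3 | 1
4 | 1
6 | 1
7 | 2
8 | 1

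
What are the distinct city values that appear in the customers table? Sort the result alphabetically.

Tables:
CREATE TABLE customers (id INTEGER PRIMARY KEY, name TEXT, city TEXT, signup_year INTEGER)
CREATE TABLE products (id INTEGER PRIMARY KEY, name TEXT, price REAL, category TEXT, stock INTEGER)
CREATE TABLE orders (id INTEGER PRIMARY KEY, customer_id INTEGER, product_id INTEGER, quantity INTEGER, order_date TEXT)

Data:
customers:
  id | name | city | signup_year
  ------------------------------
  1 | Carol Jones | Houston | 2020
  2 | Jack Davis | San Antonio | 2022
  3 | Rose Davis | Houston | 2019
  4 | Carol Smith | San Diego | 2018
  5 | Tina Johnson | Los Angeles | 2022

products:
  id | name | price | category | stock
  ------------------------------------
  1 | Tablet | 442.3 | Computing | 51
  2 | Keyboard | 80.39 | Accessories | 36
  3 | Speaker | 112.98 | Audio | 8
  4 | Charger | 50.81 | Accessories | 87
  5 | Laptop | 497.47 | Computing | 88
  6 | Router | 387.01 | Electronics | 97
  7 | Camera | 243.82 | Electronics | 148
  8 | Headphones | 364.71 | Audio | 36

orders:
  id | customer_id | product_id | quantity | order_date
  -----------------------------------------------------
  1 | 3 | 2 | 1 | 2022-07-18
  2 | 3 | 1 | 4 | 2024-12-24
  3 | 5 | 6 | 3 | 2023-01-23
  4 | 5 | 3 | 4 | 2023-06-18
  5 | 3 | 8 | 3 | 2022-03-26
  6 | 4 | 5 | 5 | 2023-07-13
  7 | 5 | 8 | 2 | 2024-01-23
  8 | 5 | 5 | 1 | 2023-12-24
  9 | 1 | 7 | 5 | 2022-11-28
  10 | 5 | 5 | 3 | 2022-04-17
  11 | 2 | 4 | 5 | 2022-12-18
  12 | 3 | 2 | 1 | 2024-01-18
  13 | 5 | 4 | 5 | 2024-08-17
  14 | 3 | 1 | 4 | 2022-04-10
SELECT DISTINCT city FROM customers ORDER BY city

Execution result:
city
Houston
Los Angeles
San Antonio
San Diego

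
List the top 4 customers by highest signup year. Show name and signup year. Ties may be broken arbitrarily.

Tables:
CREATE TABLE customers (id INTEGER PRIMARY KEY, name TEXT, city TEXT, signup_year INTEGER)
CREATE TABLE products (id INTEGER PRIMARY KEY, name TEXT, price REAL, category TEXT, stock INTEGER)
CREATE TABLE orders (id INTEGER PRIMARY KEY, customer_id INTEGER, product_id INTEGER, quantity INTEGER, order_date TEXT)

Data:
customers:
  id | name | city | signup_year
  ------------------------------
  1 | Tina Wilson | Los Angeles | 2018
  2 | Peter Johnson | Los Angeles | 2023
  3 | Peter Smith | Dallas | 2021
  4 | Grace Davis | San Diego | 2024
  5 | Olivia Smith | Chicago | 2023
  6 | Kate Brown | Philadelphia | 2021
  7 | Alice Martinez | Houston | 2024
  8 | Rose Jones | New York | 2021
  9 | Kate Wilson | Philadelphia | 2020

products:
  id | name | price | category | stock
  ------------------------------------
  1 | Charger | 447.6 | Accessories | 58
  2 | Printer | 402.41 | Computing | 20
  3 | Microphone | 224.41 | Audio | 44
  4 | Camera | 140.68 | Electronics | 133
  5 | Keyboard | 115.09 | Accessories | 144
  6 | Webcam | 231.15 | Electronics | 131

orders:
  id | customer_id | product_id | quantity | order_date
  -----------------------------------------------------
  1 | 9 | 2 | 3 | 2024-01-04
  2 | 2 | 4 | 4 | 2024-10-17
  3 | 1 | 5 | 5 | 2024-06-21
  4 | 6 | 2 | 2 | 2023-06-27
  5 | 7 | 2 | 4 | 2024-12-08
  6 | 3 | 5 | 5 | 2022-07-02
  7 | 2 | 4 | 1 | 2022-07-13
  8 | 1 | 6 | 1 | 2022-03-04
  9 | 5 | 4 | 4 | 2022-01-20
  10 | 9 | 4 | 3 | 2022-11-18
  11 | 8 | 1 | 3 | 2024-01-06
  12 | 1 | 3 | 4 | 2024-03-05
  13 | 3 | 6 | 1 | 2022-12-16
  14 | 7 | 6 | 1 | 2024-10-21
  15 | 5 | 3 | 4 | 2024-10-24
SELECT name, signup_year FROM customers ORDER BY signup_year DESC LIMIT 4

Execution result:
name | signup_year
Grace Davis | 2024
Alice Martinez | 2024
Peter Johnson | 2023
Olivia Smith | 2023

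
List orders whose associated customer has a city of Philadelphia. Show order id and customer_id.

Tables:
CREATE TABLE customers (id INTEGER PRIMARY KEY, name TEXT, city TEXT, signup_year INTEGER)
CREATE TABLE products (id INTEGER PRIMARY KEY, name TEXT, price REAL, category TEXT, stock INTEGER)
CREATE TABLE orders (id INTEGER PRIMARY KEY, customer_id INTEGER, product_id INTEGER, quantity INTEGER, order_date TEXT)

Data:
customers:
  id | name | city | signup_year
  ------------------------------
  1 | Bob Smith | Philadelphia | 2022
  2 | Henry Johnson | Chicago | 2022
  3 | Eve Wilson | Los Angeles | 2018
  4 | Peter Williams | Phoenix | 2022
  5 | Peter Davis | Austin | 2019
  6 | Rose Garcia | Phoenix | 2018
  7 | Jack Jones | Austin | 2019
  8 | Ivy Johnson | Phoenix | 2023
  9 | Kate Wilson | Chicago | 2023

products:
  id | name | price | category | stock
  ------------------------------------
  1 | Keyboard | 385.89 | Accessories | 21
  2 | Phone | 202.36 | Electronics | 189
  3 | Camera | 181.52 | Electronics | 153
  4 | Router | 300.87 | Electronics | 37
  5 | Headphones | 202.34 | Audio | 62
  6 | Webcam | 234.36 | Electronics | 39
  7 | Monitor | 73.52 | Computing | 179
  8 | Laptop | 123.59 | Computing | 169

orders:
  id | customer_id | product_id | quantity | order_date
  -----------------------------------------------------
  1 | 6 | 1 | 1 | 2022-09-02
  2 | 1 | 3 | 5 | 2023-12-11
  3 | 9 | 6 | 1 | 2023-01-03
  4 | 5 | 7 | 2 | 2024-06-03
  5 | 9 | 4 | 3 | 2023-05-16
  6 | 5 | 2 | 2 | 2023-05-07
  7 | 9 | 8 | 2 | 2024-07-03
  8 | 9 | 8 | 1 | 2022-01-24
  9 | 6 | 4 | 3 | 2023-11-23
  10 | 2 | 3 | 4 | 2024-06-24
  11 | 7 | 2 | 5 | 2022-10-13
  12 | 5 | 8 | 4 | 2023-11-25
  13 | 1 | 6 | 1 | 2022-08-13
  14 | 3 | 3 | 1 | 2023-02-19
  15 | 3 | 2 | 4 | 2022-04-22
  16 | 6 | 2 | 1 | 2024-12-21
SELECT id, customer_id FROM orders WHERE customer_id IN (SELECT id FROM customers WHERE city = 'Philadelphia')

Execution result:
id | customer_id
2 | 1
13 | 1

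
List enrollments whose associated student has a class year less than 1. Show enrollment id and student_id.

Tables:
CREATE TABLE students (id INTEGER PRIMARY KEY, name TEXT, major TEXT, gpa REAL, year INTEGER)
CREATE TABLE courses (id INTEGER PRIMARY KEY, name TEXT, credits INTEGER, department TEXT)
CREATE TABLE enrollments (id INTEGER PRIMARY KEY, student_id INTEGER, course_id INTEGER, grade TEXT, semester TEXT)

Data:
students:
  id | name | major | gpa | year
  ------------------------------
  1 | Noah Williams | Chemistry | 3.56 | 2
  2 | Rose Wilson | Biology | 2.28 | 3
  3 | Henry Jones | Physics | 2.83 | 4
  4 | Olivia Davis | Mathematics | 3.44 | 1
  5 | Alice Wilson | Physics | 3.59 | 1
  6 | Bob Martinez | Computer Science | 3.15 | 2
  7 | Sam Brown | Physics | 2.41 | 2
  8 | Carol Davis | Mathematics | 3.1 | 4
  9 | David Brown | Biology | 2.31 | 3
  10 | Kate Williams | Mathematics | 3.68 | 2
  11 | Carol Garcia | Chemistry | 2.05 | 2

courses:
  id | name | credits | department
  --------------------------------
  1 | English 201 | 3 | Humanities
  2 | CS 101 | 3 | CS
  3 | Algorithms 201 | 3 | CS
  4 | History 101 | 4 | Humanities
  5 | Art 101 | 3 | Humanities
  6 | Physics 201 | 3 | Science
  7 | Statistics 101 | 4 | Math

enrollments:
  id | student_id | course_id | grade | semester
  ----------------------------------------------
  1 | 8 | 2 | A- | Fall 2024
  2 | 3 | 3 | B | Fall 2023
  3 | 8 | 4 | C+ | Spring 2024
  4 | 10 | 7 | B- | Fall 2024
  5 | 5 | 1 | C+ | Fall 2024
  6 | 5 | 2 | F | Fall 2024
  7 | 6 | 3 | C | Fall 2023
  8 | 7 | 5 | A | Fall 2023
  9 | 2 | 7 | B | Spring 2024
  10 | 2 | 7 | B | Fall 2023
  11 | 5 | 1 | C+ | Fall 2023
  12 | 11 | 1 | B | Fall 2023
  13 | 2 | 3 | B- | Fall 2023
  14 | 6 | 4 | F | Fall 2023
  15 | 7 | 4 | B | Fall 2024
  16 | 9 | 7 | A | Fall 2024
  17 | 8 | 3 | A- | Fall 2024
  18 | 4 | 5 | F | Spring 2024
SELECT id, student_id FROM enrollments WHERE student_id IN (SELECT id FROM students WHERE year < 1)

Execution result:
(no rows)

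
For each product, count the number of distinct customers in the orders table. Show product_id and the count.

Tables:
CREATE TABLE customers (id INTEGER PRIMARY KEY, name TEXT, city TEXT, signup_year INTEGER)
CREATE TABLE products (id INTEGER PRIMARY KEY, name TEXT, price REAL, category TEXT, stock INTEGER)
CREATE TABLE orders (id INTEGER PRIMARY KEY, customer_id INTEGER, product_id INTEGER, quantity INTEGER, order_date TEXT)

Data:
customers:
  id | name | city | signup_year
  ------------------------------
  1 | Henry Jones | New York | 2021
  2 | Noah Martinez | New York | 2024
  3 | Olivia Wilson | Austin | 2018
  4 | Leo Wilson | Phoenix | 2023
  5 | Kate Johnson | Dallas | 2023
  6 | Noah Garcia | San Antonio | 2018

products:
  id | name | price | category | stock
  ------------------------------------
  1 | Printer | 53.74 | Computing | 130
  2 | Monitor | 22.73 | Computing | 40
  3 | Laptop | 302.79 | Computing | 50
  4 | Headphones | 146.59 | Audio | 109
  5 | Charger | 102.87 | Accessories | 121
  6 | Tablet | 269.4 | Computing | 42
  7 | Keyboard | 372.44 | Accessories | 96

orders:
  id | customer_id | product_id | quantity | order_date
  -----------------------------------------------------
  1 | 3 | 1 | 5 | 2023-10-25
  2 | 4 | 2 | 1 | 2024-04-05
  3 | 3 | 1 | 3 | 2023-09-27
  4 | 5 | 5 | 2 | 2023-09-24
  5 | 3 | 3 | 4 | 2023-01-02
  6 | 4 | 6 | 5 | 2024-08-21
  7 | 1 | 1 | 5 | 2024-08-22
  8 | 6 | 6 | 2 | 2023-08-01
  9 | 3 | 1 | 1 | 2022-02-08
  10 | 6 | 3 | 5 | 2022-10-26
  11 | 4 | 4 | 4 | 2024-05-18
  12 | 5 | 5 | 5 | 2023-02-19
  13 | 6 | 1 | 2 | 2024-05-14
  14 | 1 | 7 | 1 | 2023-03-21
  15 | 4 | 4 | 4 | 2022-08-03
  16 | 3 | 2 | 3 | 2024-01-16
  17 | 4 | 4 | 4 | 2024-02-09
SELECT product_id, COUNT(DISTINCT customer_id) AS distinct_customer_count FROM orders GROUP BY product_id

Execution result:
product_id | distinct_customer_count
1 | 3
2 | 2
3 | 2
4 | 1
5 | 1
6 | 2
7 | 1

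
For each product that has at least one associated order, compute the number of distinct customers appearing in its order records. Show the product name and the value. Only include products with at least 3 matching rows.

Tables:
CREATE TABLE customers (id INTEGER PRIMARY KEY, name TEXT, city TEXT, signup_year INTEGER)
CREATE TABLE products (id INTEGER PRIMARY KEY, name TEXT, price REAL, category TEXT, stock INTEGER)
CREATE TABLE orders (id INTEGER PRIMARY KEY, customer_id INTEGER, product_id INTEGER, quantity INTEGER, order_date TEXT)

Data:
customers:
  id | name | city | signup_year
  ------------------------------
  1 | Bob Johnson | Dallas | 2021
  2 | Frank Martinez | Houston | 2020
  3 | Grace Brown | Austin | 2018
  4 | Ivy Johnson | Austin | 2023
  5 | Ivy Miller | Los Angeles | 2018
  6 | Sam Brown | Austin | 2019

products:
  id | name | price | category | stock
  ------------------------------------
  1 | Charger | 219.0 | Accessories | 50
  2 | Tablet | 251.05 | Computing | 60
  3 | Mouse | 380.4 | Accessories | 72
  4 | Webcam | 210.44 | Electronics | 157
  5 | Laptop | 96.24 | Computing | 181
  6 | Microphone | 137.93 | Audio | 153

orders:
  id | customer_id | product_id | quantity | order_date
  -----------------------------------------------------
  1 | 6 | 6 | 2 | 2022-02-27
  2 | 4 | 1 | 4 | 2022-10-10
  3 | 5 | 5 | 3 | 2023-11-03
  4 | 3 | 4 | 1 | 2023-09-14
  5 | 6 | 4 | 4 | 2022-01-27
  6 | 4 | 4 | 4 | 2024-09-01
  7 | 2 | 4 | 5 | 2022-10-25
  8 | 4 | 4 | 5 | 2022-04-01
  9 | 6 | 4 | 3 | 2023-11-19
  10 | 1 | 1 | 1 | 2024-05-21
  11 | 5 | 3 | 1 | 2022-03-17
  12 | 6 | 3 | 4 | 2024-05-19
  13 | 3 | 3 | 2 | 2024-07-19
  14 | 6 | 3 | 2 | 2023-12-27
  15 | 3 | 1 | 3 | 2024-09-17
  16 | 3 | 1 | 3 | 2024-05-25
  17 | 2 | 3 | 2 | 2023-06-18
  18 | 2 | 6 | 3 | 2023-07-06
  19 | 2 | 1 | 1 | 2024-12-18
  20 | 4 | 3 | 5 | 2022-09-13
SELECT p.name, COUNT(DISTINCT c.customer_id) AS distinct_customer_count FROM orders c JOIN products p ON c.product_id = p.id GROUP BY p.id, p.name HAVING COUNT(*) >= 3

Execution result:
name | distinct_customer_count
Charger | 4
Mouse | 5
Webcam | 4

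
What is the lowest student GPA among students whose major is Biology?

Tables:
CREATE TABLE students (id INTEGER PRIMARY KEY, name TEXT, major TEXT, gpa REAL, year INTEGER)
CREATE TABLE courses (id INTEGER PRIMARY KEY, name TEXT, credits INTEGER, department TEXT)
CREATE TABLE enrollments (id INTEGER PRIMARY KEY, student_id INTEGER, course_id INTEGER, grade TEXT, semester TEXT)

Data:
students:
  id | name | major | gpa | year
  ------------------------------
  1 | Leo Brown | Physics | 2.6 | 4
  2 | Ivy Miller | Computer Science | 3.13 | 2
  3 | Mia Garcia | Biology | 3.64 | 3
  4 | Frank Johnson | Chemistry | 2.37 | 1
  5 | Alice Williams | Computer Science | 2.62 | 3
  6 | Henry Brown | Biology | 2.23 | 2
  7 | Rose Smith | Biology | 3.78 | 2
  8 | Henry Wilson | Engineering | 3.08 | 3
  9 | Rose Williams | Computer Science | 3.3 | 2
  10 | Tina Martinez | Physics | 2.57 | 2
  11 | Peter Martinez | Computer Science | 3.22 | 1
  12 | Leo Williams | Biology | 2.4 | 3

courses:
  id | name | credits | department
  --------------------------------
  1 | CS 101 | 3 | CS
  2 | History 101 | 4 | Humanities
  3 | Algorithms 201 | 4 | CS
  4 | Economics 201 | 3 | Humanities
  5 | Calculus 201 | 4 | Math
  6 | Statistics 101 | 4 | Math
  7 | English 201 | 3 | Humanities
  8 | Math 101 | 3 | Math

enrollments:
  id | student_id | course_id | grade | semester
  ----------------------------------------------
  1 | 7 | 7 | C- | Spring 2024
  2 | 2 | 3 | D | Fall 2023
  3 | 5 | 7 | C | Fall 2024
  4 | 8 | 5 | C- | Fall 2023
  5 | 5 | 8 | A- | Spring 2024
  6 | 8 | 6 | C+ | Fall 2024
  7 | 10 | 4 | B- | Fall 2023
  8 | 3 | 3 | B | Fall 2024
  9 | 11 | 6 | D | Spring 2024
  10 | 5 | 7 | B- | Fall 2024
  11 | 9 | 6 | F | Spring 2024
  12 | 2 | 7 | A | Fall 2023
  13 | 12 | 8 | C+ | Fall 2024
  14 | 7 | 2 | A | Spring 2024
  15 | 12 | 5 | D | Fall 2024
SELECT MIN(gpa) FROM students WHERE major = 'Biology'

Execution result:
2.23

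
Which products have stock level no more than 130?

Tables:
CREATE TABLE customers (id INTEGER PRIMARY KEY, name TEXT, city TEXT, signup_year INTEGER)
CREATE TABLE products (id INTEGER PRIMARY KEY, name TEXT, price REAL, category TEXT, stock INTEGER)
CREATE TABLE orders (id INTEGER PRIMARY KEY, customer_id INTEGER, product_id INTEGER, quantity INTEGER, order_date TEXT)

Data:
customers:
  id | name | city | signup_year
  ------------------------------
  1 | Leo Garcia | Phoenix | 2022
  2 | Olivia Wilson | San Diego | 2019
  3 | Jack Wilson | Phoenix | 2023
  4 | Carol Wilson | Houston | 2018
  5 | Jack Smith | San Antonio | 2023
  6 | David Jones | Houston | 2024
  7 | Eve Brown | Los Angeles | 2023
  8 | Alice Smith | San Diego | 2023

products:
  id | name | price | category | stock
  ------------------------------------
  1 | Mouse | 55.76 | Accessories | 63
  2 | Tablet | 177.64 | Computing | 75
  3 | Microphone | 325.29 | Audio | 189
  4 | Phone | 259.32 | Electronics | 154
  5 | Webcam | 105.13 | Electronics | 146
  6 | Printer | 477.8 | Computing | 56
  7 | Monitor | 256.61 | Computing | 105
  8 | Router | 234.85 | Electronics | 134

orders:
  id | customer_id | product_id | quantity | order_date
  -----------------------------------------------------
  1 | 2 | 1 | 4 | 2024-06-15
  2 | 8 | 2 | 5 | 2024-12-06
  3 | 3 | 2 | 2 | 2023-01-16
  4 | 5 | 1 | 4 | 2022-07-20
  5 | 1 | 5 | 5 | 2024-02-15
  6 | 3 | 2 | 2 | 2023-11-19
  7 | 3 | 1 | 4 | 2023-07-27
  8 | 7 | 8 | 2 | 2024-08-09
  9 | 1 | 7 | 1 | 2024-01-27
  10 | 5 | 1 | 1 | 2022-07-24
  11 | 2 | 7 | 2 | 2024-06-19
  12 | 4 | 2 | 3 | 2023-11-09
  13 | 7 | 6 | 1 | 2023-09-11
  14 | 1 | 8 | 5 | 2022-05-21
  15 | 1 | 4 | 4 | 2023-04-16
SELECT name, stock FROM products WHERE stock <= 130

Execution result:
name | stock
Mouse | 63
Tablet | 75
Printer | 56
Monitor | 105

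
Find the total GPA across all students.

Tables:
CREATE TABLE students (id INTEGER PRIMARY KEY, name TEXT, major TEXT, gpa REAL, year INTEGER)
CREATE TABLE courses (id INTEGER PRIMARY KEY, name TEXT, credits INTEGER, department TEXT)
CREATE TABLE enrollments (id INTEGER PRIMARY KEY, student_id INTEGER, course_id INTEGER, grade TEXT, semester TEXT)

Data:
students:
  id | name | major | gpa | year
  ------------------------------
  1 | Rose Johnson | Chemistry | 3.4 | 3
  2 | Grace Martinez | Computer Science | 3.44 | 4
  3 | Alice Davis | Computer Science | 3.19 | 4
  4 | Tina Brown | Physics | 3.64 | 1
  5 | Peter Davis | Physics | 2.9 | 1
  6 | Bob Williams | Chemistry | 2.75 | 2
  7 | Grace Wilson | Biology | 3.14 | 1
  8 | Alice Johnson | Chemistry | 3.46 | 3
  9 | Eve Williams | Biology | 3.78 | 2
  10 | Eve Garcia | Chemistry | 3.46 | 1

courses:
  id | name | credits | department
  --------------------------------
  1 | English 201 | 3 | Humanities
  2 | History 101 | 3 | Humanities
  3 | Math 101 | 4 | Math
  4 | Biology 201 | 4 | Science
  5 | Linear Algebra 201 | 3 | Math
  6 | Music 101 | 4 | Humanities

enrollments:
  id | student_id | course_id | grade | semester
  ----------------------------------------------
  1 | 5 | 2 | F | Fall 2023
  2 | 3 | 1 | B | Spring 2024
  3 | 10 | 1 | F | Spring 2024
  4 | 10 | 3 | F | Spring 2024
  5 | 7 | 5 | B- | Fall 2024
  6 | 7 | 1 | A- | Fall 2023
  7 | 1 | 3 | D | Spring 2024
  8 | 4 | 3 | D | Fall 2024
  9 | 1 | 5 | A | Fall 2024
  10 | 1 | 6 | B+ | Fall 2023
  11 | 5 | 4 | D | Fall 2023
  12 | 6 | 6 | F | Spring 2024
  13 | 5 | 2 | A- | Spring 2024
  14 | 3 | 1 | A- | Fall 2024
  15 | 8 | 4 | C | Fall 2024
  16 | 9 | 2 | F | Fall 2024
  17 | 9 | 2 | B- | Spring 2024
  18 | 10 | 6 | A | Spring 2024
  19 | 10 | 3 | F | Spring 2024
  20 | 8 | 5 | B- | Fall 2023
SELECT SUM(gpa) FROM students

Execution result:
33.16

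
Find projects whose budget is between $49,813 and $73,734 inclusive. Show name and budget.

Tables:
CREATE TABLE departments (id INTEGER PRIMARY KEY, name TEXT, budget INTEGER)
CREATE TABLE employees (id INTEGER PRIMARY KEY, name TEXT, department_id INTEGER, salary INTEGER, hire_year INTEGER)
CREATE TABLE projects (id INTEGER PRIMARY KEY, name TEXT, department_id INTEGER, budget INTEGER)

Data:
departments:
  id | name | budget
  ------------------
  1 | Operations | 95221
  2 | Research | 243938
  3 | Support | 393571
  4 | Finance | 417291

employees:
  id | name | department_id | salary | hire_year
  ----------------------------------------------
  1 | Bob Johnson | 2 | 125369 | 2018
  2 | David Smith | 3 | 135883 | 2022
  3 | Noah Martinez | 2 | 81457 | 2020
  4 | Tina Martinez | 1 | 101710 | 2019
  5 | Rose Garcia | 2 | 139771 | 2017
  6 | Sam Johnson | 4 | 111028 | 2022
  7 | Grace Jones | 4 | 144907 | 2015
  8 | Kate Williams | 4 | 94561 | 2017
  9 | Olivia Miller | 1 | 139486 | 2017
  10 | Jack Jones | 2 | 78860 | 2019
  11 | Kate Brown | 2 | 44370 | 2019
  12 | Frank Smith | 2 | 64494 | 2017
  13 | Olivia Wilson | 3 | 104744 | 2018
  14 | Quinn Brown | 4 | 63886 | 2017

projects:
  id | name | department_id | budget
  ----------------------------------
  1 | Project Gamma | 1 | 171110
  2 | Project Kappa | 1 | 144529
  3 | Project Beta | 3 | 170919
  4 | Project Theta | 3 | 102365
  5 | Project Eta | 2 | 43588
SELECT name, budget FROM projects WHERE budget BETWEEN 49813 AND 73734

Execution result:
(no rows)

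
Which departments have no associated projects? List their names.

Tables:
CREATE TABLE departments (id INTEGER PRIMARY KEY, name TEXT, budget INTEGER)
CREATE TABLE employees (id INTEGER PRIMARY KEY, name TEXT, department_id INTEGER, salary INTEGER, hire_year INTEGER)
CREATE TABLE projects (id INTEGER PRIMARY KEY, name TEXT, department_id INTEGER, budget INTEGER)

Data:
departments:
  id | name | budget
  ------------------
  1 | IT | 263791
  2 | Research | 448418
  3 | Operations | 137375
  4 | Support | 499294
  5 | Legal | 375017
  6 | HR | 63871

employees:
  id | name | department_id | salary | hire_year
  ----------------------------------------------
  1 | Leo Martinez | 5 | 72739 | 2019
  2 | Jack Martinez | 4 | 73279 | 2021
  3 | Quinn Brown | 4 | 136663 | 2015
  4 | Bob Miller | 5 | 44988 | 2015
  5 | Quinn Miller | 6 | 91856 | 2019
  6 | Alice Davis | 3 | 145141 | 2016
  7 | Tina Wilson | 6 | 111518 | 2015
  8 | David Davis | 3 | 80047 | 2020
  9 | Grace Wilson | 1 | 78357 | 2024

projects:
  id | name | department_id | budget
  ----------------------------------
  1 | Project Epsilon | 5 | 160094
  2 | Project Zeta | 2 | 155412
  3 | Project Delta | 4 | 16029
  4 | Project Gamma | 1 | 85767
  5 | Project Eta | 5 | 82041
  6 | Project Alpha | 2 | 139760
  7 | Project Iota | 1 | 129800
SELECT p.name FROM departments p LEFT JOIN projects c ON c.department_id = p.id WHERE c.id IS NULL

Execution result:
name
Operations
HR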